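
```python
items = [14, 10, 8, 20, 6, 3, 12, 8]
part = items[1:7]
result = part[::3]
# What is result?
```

items has length 8. The slice items[1:7] selects indices [1, 2, 3, 4, 5, 6] (1->10, 2->8, 3->20, 4->6, 5->3, 6->12), giving [10, 8, 20, 6, 3, 12]. So part = [10, 8, 20, 6, 3, 12]. part has length 6. The slice part[::3] selects indices [0, 3] (0->10, 3->6), giving [10, 6].

[10, 6]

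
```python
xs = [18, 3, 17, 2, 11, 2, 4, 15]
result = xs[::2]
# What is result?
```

xs has length 8. The slice xs[::2] selects indices [0, 2, 4, 6] (0->18, 2->17, 4->11, 6->4), giving [18, 17, 11, 4].

[18, 17, 11, 4]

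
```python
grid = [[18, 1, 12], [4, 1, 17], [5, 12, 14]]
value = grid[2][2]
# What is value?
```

grid[2] = [5, 12, 14]. Taking column 2 of that row yields 14.

14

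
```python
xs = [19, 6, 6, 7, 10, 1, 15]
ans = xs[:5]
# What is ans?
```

xs has length 7. The slice xs[:5] selects indices [0, 1, 2, 3, 4] (0->19, 1->6, 2->6, 3->7, 4->10), giving [19, 6, 6, 7, 10].

[19, 6, 6, 7, 10]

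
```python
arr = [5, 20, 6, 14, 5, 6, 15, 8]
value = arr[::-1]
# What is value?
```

arr has length 8. The slice arr[::-1] selects indices [7, 6, 5, 4, 3, 2, 1, 0] (7->8, 6->15, 5->6, 4->5, 3->14, 2->6, 1->20, 0->5), giving [8, 15, 6, 5, 14, 6, 20, 5].

[8, 15, 6, 5, 14, 6, 20, 5]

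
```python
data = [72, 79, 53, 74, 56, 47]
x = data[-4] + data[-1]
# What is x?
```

data has length 6. Negative index -4 maps to positive index 6 + (-4) = 2. data[2] = 53.
data has length 6. Negative index -1 maps to positive index 6 + (-1) = 5. data[5] = 47.
Sum: 53 + 47 = 100.

100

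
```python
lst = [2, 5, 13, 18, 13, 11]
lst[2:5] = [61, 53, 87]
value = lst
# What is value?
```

lst starts as [2, 5, 13, 18, 13, 11] (length 6). The slice lst[2:5] covers indices [2, 3, 4] with values [13, 18, 13]. Replacing that slice with [61, 53, 87] (same length) produces [2, 5, 61, 53, 87, 11].

[2, 5, 61, 53, 87, 11]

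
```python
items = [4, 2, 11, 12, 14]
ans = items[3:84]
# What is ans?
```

items has length 5. The slice items[3:84] selects indices [3, 4] (3->12, 4->14), giving [12, 14].

[12, 14]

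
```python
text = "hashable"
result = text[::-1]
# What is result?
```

text has length 8. The slice text[::-1] selects indices [7, 6, 5, 4, 3, 2, 1, 0] (7->'e', 6->'l', 5->'b', 4->'a', 3->'h', 2->'s', 1->'a', 0->'h'), giving 'elbahsah'.

'elbahsah'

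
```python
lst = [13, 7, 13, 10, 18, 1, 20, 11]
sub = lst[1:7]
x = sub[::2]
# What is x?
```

lst has length 8. The slice lst[1:7] selects indices [1, 2, 3, 4, 5, 6] (1->7, 2->13, 3->10, 4->18, 5->1, 6->20), giving [7, 13, 10, 18, 1, 20]. So sub = [7, 13, 10, 18, 1, 20]. sub has length 6. The slice sub[::2] selects indices [0, 2, 4] (0->7, 2->10, 4->1), giving [7, 10, 1].

[7, 10, 1]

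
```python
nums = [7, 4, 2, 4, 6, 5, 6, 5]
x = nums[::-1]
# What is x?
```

nums has length 8. The slice nums[::-1] selects indices [7, 6, 5, 4, 3, 2, 1, 0] (7->5, 6->6, 5->5, 4->6, 3->4, 2->2, 1->4, 0->7), giving [5, 6, 5, 6, 4, 2, 4, 7].

[5, 6, 5, 6, 4, 2, 4, 7]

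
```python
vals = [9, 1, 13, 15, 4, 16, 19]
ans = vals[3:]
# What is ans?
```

vals has length 7. The slice vals[3:] selects indices [3, 4, 5, 6] (3->15, 4->4, 5->16, 6->19), giving [15, 4, 16, 19].

[15, 4, 16, 19]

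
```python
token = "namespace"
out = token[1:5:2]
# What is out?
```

token has length 9. The slice token[1:5:2] selects indices [1, 3] (1->'a', 3->'e'), giving 'ae'.

'ae'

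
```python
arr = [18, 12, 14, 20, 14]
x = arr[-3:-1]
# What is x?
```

arr has length 5. The slice arr[-3:-1] selects indices [2, 3] (2->14, 3->20), giving [14, 20].

[14, 20]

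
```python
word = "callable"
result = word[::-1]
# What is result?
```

word has length 8. The slice word[::-1] selects indices [7, 6, 5, 4, 3, 2, 1, 0] (7->'e', 6->'l', 5->'b', 4->'a', 3->'l', 2->'l', 1->'a', 0->'c'), giving 'elballac'.

'elballac'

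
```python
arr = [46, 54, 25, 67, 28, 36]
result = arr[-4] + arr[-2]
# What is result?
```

arr has length 6. Negative index -4 maps to positive index 6 + (-4) = 2. arr[2] = 25.
arr has length 6. Negative index -2 maps to positive index 6 + (-2) = 4. arr[4] = 28.
Sum: 25 + 28 = 53.

53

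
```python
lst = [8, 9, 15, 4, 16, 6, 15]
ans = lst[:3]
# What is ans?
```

lst has length 7. The slice lst[:3] selects indices [0, 1, 2] (0->8, 1->9, 2->15), giving [8, 9, 15].

[8, 9, 15]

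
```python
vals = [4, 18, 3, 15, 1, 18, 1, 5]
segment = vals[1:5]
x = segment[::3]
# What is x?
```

vals has length 8. The slice vals[1:5] selects indices [1, 2, 3, 4] (1->18, 2->3, 3->15, 4->1), giving [18, 3, 15, 1]. So segment = [18, 3, 15, 1]. segment has length 4. The slice segment[::3] selects indices [0, 3] (0->18, 3->1), giving [18, 1].

[18, 1]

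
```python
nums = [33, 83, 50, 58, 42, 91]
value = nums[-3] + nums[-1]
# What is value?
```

nums has length 6. Negative index -3 maps to positive index 6 + (-3) = 3. nums[3] = 58.
nums has length 6. Negative index -1 maps to positive index 6 + (-1) = 5. nums[5] = 91.
Sum: 58 + 91 = 149.

149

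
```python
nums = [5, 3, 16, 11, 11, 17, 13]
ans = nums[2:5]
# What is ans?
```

nums has length 7. The slice nums[2:5] selects indices [2, 3, 4] (2->16, 3->11, 4->11), giving [16, 11, 11].

[16, 11, 11]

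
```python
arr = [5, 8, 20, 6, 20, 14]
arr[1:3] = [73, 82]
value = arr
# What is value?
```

arr starts as [5, 8, 20, 6, 20, 14] (length 6). The slice arr[1:3] covers indices [1, 2] with values [8, 20]. Replacing that slice with [73, 82] (same length) produces [5, 73, 82, 6, 20, 14].

[5, 73, 82, 6, 20, 14]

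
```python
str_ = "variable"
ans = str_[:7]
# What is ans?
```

str_ has length 8. The slice str_[:7] selects indices [0, 1, 2, 3, 4, 5, 6] (0->'v', 1->'a', 2->'r', 3->'i', 4->'a', 5->'b', 6->'l'), giving 'variabl'.

'variabl'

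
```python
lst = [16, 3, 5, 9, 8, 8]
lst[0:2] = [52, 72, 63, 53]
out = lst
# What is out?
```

lst starts as [16, 3, 5, 9, 8, 8] (length 6). The slice lst[0:2] covers indices [0, 1] with values [16, 3]. Replacing that slice with [52, 72, 63, 53] (different length) produces [52, 72, 63, 53, 5, 9, 8, 8].

[52, 72, 63, 53, 5, 9, 8, 8]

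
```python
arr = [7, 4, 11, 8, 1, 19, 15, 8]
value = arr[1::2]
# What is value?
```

arr has length 8. The slice arr[1::2] selects indices [1, 3, 5, 7] (1->4, 3->8, 5->19, 7->8), giving [4, 8, 19, 8].

[4, 8, 19, 8]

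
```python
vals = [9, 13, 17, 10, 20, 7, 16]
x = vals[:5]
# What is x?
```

vals has length 7. The slice vals[:5] selects indices [0, 1, 2, 3, 4] (0->9, 1->13, 2->17, 3->10, 4->20), giving [9, 13, 17, 10, 20].

[9, 13, 17, 10, 20]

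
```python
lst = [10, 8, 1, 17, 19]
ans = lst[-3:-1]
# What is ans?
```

lst has length 5. The slice lst[-3:-1] selects indices [2, 3] (2->1, 3->17), giving [1, 17].

[1, 17]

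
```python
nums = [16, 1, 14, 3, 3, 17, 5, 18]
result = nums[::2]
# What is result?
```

nums has length 8. The slice nums[::2] selects indices [0, 2, 4, 6] (0->16, 2->14, 4->3, 6->5), giving [16, 14, 3, 5].

[16, 14, 3, 5]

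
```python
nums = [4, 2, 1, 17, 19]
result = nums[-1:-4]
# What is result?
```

nums has length 5. The slice nums[-1:-4] resolves to an empty index range, so the result is [].

[]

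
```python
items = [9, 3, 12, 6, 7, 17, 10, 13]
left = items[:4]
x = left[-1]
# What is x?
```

items has length 8. The slice items[:4] selects indices [0, 1, 2, 3] (0->9, 1->3, 2->12, 3->6), giving [9, 3, 12, 6]. So left = [9, 3, 12, 6]. Then left[-1] = 6.

6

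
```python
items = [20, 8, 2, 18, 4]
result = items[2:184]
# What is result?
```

items has length 5. The slice items[2:184] selects indices [2, 3, 4] (2->2, 3->18, 4->4), giving [2, 18, 4].

[2, 18, 4]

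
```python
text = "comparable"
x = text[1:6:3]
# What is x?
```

text has length 10. The slice text[1:6:3] selects indices [1, 4] (1->'o', 4->'a'), giving 'oa'.

'oa'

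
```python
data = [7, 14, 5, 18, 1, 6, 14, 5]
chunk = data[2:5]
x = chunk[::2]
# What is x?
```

data has length 8. The slice data[2:5] selects indices [2, 3, 4] (2->5, 3->18, 4->1), giving [5, 18, 1]. So chunk = [5, 18, 1]. chunk has length 3. The slice chunk[::2] selects indices [0, 2] (0->5, 2->1), giving [5, 1].

[5, 1]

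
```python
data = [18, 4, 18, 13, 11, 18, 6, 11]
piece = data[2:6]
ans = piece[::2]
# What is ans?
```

data has length 8. The slice data[2:6] selects indices [2, 3, 4, 5] (2->18, 3->13, 4->11, 5->18), giving [18, 13, 11, 18]. So piece = [18, 13, 11, 18]. piece has length 4. The slice piece[::2] selects indices [0, 2] (0->18, 2->11), giving [18, 11].

[18, 11]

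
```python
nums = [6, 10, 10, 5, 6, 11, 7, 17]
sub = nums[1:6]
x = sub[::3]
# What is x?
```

nums has length 8. The slice nums[1:6] selects indices [1, 2, 3, 4, 5] (1->10, 2->10, 3->5, 4->6, 5->11), giving [10, 10, 5, 6, 11]. So sub = [10, 10, 5, 6, 11]. sub has length 5. The slice sub[::3] selects indices [0, 3] (0->10, 3->6), giving [10, 6].

[10, 6]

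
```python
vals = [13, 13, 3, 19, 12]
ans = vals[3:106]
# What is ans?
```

vals has length 5. The slice vals[3:106] selects indices [3, 4] (3->19, 4->12), giving [19, 12].

[19, 12]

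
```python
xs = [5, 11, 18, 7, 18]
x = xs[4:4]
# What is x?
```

xs has length 5. The slice xs[4:4] resolves to an empty index range, so the result is [].

[]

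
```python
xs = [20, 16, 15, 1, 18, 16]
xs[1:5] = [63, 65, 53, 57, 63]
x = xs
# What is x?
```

xs starts as [20, 16, 15, 1, 18, 16] (length 6). The slice xs[1:5] covers indices [1, 2, 3, 4] with values [16, 15, 1, 18]. Replacing that slice with [63, 65, 53, 57, 63] (different length) produces [20, 63, 65, 53, 57, 63, 16].

[20, 63, 65, 53, 57, 63, 16]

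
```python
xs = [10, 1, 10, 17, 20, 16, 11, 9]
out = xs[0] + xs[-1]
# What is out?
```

xs has length 8. xs[0] = 10.
xs has length 8. Negative index -1 maps to positive index 8 + (-1) = 7. xs[7] = 9.
Sum: 10 + 9 = 19.

19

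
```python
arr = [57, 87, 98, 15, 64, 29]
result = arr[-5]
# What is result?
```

arr has length 6. Negative index -5 maps to positive index 6 + (-5) = 1. arr[1] = 87.

87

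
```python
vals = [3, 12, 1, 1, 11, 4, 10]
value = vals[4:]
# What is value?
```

vals has length 7. The slice vals[4:] selects indices [4, 5, 6] (4->11, 5->4, 6->10), giving [11, 4, 10].

[11, 4, 10]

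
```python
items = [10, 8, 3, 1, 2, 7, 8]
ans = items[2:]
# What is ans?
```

items has length 7. The slice items[2:] selects indices [2, 3, 4, 5, 6] (2->3, 3->1, 4->2, 5->7, 6->8), giving [3, 1, 2, 7, 8].

[3, 1, 2, 7, 8]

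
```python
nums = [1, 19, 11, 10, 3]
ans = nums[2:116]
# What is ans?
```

nums has length 5. The slice nums[2:116] selects indices [2, 3, 4] (2->11, 3->10, 4->3), giving [11, 10, 3].

[11, 10, 3]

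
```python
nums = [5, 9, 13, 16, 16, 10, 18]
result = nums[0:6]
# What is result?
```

nums has length 7. The slice nums[0:6] selects indices [0, 1, 2, 3, 4, 5] (0->5, 1->9, 2->13, 3->16, 4->16, 5->10), giving [5, 9, 13, 16, 16, 10].

[5, 9, 13, 16, 16, 10]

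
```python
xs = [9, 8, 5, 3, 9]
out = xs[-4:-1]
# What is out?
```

xs has length 5. The slice xs[-4:-1] selects indices [1, 2, 3] (1->8, 2->5, 3->3), giving [8, 5, 3].

[8, 5, 3]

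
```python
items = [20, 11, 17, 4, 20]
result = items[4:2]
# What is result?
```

items has length 5. The slice items[4:2] resolves to an empty index range, so the result is [].

[]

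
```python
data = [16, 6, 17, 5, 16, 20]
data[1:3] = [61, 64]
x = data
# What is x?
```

data starts as [16, 6, 17, 5, 16, 20] (length 6). The slice data[1:3] covers indices [1, 2] with values [6, 17]. Replacing that slice with [61, 64] (same length) produces [16, 61, 64, 5, 16, 20].

[16, 61, 64, 5, 16, 20]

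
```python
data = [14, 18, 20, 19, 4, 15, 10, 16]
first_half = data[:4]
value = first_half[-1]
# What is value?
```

data has length 8. The slice data[:4] selects indices [0, 1, 2, 3] (0->14, 1->18, 2->20, 3->19), giving [14, 18, 20, 19]. So first_half = [14, 18, 20, 19]. Then first_half[-1] = 19.

19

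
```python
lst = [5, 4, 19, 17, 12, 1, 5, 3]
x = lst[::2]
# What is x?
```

lst has length 8. The slice lst[::2] selects indices [0, 2, 4, 6] (0->5, 2->19, 4->12, 6->5), giving [5, 19, 12, 5].

[5, 19, 12, 5]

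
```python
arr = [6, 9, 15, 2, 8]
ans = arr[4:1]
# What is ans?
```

arr has length 5. The slice arr[4:1] resolves to an empty index range, so the result is [].

[]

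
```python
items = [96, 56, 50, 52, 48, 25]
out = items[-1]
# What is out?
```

items has length 6. Negative index -1 maps to positive index 6 + (-1) = 5. items[5] = 25.

25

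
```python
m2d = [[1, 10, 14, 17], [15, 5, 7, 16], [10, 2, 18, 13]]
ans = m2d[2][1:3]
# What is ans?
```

m2d[2] = [10, 2, 18, 13]. m2d[2] has length 4. The slice m2d[2][1:3] selects indices [1, 2] (1->2, 2->18), giving [2, 18].

[2, 18]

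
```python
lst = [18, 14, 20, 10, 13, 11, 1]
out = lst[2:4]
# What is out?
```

lst has length 7. The slice lst[2:4] selects indices [2, 3] (2->20, 3->10), giving [20, 10].

[20, 10]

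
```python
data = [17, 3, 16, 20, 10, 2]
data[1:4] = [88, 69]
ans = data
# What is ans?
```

data starts as [17, 3, 16, 20, 10, 2] (length 6). The slice data[1:4] covers indices [1, 2, 3] with values [3, 16, 20]. Replacing that slice with [88, 69] (different length) produces [17, 88, 69, 10, 2].

[17, 88, 69, 10, 2]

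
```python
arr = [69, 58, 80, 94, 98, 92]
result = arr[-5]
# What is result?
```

arr has length 6. Negative index -5 maps to positive index 6 + (-5) = 1. arr[1] = 58.

58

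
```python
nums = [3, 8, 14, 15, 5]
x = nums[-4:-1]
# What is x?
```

nums has length 5. The slice nums[-4:-1] selects indices [1, 2, 3] (1->8, 2->14, 3->15), giving [8, 14, 15].

[8, 14, 15]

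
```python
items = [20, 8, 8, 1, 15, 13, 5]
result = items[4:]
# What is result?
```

items has length 7. The slice items[4:] selects indices [4, 5, 6] (4->15, 5->13, 6->5), giving [15, 13, 5].

[15, 13, 5]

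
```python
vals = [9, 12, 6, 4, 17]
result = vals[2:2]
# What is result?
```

vals has length 5. The slice vals[2:2] resolves to an empty index range, so the result is [].

[]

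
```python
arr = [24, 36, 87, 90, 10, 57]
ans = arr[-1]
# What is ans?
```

arr has length 6. Negative index -1 maps to positive index 6 + (-1) = 5. arr[5] = 57.

57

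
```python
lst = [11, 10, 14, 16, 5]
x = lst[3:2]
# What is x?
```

lst has length 5. The slice lst[3:2] resolves to an empty index range, so the result is [].

[]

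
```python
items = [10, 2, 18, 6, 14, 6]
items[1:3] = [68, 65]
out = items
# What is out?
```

items starts as [10, 2, 18, 6, 14, 6] (length 6). The slice items[1:3] covers indices [1, 2] with values [2, 18]. Replacing that slice with [68, 65] (same length) produces [10, 68, 65, 6, 14, 6].

[10, 68, 65, 6, 14, 6]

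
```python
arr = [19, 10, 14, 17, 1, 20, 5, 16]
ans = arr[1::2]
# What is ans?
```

arr has length 8. The slice arr[1::2] selects indices [1, 3, 5, 7] (1->10, 3->17, 5->20, 7->16), giving [10, 17, 20, 16].

[10, 17, 20, 16]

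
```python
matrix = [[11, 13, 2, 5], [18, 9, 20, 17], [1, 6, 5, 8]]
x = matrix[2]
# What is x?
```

matrix has 3 rows. Row 2 is [1, 6, 5, 8].

[1, 6, 5, 8]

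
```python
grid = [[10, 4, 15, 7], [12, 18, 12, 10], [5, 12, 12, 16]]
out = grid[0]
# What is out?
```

grid has 3 rows. Row 0 is [10, 4, 15, 7].

[10, 4, 15, 7]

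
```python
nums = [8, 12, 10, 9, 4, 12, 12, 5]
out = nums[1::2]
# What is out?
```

nums has length 8. The slice nums[1::2] selects indices [1, 3, 5, 7] (1->12, 3->9, 5->12, 7->5), giving [12, 9, 12, 5].

[12, 9, 12, 5]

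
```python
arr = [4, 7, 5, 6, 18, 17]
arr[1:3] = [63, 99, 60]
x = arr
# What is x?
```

arr starts as [4, 7, 5, 6, 18, 17] (length 6). The slice arr[1:3] covers indices [1, 2] with values [7, 5]. Replacing that slice with [63, 99, 60] (different length) produces [4, 63, 99, 60, 6, 18, 17].

[4, 63, 99, 60, 6, 18, 17]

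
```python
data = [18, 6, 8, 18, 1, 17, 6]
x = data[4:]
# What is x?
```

data has length 7. The slice data[4:] selects indices [4, 5, 6] (4->1, 5->17, 6->6), giving [1, 17, 6].

[1, 17, 6]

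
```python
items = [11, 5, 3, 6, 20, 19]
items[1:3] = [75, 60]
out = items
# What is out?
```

items starts as [11, 5, 3, 6, 20, 19] (length 6). The slice items[1:3] covers indices [1, 2] with values [5, 3]. Replacing that slice with [75, 60] (same length) produces [11, 75, 60, 6, 20, 19].

[11, 75, 60, 6, 20, 19]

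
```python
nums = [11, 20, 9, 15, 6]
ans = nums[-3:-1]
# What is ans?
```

nums has length 5. The slice nums[-3:-1] selects indices [2, 3] (2->9, 3->15), giving [9, 15].

[9, 15]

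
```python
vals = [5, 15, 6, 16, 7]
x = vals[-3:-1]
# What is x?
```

vals has length 5. The slice vals[-3:-1] selects indices [2, 3] (2->6, 3->16), giving [6, 16].

[6, 16]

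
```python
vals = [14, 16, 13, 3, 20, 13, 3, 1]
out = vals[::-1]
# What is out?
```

vals has length 8. The slice vals[::-1] selects indices [7, 6, 5, 4, 3, 2, 1, 0] (7->1, 6->3, 5->13, 4->20, 3->3, 2->13, 1->16, 0->14), giving [1, 3, 13, 20, 3, 13, 16, 14].

[1, 3, 13, 20, 3, 13, 16, 14]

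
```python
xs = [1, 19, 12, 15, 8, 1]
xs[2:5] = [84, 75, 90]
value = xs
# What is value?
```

xs starts as [1, 19, 12, 15, 8, 1] (length 6). The slice xs[2:5] covers indices [2, 3, 4] with values [12, 15, 8]. Replacing that slice with [84, 75, 90] (same length) produces [1, 19, 84, 75, 90, 1].

[1, 19, 84, 75, 90, 1]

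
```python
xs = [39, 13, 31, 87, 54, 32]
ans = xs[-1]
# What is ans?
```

xs has length 6. Negative index -1 maps to positive index 6 + (-1) = 5. xs[5] = 32.

32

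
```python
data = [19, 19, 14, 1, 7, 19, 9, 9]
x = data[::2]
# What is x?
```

data has length 8. The slice data[::2] selects indices [0, 2, 4, 6] (0->19, 2->14, 4->7, 6->9), giving [19, 14, 7, 9].

[19, 14, 7, 9]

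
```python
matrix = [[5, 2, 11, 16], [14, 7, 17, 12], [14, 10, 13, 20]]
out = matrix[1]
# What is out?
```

matrix has 3 rows. Row 1 is [14, 7, 17, 12].

[14, 7, 17, 12]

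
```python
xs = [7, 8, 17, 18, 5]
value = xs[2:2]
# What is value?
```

xs has length 5. The slice xs[2:2] resolves to an empty index range, so the result is [].

[]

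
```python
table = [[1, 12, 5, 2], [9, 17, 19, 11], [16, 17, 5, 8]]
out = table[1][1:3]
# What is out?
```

table[1] = [9, 17, 19, 11]. table[1] has length 4. The slice table[1][1:3] selects indices [1, 2] (1->17, 2->19), giving [17, 19].

[17, 19]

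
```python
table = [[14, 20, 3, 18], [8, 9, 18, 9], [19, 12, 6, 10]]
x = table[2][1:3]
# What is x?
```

table[2] = [19, 12, 6, 10]. table[2] has length 4. The slice table[2][1:3] selects indices [1, 2] (1->12, 2->6), giving [12, 6].

[12, 6]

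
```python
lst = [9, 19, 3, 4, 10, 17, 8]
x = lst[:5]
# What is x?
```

lst has length 7. The slice lst[:5] selects indices [0, 1, 2, 3, 4] (0->9, 1->19, 2->3, 3->4, 4->10), giving [9, 19, 3, 4, 10].

[9, 19, 3, 4, 10]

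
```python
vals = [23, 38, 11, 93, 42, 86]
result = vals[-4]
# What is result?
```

vals has length 6. Negative index -4 maps to positive index 6 + (-4) = 2. vals[2] = 11.

11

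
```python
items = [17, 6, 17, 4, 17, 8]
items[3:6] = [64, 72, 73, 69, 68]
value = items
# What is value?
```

items starts as [17, 6, 17, 4, 17, 8] (length 6). The slice items[3:6] covers indices [3, 4, 5] with values [4, 17, 8]. Replacing that slice with [64, 72, 73, 69, 68] (different length) produces [17, 6, 17, 64, 72, 73, 69, 68].

[17, 6, 17, 64, 72, 73, 69, 68]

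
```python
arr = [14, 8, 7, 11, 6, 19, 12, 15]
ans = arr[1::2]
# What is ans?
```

arr has length 8. The slice arr[1::2] selects indices [1, 3, 5, 7] (1->8, 3->11, 5->19, 7->15), giving [8, 11, 19, 15].

[8, 11, 19, 15]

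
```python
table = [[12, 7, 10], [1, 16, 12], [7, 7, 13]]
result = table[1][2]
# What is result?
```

table[1] = [1, 16, 12]. Taking column 2 of that row yields 12.

12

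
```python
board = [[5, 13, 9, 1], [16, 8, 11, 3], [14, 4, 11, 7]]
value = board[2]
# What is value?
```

board has 3 rows. Row 2 is [14, 4, 11, 7].

[14, 4, 11, 7]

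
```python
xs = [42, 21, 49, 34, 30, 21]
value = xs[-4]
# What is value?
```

xs has length 6. Negative index -4 maps to positive index 6 + (-4) = 2. xs[2] = 49.

49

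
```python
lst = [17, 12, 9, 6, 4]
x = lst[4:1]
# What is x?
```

lst has length 5. The slice lst[4:1] resolves to an empty index range, so the result is [].

[]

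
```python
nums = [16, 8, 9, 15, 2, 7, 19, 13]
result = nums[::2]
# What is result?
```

nums has length 8. The slice nums[::2] selects indices [0, 2, 4, 6] (0->16, 2->9, 4->2, 6->19), giving [16, 9, 2, 19].

[16, 9, 2, 19]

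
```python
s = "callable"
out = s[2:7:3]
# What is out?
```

s has length 8. The slice s[2:7:3] selects indices [2, 5] (2->'l', 5->'b'), giving 'lb'.

'lb'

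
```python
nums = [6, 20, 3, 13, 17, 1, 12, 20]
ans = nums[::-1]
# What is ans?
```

nums has length 8. The slice nums[::-1] selects indices [7, 6, 5, 4, 3, 2, 1, 0] (7->20, 6->12, 5->1, 4->17, 3->13, 2->3, 1->20, 0->6), giving [20, 12, 1, 17, 13, 3, 20, 6].

[20, 12, 1, 17, 13, 3, 20, 6]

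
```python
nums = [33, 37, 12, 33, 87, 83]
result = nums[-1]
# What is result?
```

nums has length 6. Negative index -1 maps to positive index 6 + (-1) = 5. nums[5] = 83.

83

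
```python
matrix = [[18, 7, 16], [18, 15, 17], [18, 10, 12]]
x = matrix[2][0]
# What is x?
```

matrix[2] = [18, 10, 12]. Taking column 0 of that row yields 18.

18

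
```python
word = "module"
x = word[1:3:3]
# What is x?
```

word has length 6. The slice word[1:3:3] selects indices [1] (1->'o'), giving 'o'.

'o'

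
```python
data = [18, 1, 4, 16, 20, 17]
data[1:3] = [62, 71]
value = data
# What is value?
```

data starts as [18, 1, 4, 16, 20, 17] (length 6). The slice data[1:3] covers indices [1, 2] with values [1, 4]. Replacing that slice with [62, 71] (same length) produces [18, 62, 71, 16, 20, 17].

[18, 62, 71, 16, 20, 17]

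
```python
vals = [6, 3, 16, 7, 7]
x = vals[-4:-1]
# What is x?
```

vals has length 5. The slice vals[-4:-1] selects indices [1, 2, 3] (1->3, 2->16, 3->7), giving [3, 16, 7].

[3, 16, 7]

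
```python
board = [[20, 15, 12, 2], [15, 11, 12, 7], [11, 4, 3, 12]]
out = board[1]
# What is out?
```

board has 3 rows. Row 1 is [15, 11, 12, 7].

[15, 11, 12, 7]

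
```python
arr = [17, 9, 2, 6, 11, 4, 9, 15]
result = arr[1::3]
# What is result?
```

arr has length 8. The slice arr[1::3] selects indices [1, 4, 7] (1->9, 4->11, 7->15), giving [9, 11, 15].

[9, 11, 15]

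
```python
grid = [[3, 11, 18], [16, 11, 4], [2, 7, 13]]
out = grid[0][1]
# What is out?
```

grid[0] = [3, 11, 18]. Taking column 1 of that row yields 11.

11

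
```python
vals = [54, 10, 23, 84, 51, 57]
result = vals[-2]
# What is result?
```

vals has length 6. Negative index -2 maps to positive index 6 + (-2) = 4. vals[4] = 51.

51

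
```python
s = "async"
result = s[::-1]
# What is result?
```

s has length 5. The slice s[::-1] selects indices [4, 3, 2, 1, 0] (4->'c', 3->'n', 2->'y', 1->'s', 0->'a'), giving 'cnysa'.

'cnysa'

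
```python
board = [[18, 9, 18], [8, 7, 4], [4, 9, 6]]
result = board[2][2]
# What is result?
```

board[2] = [4, 9, 6]. Taking column 2 of that row yields 6.

6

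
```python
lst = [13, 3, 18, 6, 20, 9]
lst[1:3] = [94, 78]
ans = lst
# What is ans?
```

lst starts as [13, 3, 18, 6, 20, 9] (length 6). The slice lst[1:3] covers indices [1, 2] with values [3, 18]. Replacing that slice with [94, 78] (same length) produces [13, 94, 78, 6, 20, 9].

[13, 94, 78, 6, 20, 9]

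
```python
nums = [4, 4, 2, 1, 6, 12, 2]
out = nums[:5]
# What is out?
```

nums has length 7. The slice nums[:5] selects indices [0, 1, 2, 3, 4] (0->4, 1->4, 2->2, 3->1, 4->6), giving [4, 4, 2, 1, 6].

[4, 4, 2, 1, 6]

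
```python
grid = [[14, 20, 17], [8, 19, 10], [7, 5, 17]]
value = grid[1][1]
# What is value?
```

grid[1] = [8, 19, 10]. Taking column 1 of that row yields 19.

19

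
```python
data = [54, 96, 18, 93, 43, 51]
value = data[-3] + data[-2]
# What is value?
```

data has length 6. Negative index -3 maps to positive index 6 + (-3) = 3. data[3] = 93.
data has length 6. Negative index -2 maps to positive index 6 + (-2) = 4. data[4] = 43.
Sum: 93 + 43 = 136.

136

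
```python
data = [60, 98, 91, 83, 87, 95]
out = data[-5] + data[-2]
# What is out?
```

data has length 6. Negative index -5 maps to positive index 6 + (-5) = 1. data[1] = 98.
data has length 6. Negative index -2 maps to positive index 6 + (-2) = 4. data[4] = 87.
Sum: 98 + 87 = 185.

185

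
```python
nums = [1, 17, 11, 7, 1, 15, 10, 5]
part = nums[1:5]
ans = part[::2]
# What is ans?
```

nums has length 8. The slice nums[1:5] selects indices [1, 2, 3, 4] (1->17, 2->11, 3->7, 4->1), giving [17, 11, 7, 1]. So part = [17, 11, 7, 1]. part has length 4. The slice part[::2] selects indices [0, 2] (0->17, 2->7), giving [17, 7].

[17, 7]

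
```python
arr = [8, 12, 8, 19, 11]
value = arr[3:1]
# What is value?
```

arr has length 5. The slice arr[3:1] resolves to an empty index range, so the result is [].

[]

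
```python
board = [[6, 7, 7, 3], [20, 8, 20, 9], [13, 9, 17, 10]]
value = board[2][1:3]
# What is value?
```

board[2] = [13, 9, 17, 10]. board[2] has length 4. The slice board[2][1:3] selects indices [1, 2] (1->9, 2->17), giving [9, 17].

[9, 17]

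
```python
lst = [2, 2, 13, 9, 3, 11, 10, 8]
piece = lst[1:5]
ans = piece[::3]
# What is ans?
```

lst has length 8. The slice lst[1:5] selects indices [1, 2, 3, 4] (1->2, 2->13, 3->9, 4->3), giving [2, 13, 9, 3]. So piece = [2, 13, 9, 3]. piece has length 4. The slice piece[::3] selects indices [0, 3] (0->2, 3->3), giving [2, 3].

[2, 3]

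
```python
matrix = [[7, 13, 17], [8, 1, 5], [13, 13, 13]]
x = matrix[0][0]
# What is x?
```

matrix[0] = [7, 13, 17]. Taking column 0 of that row yields 7.

7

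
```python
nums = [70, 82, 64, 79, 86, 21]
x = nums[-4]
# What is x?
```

nums has length 6. Negative index -4 maps to positive index 6 + (-4) = 2. nums[2] = 64.

64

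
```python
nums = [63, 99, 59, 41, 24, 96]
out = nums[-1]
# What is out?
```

nums has length 6. Negative index -1 maps to positive index 6 + (-1) = 5. nums[5] = 96.

96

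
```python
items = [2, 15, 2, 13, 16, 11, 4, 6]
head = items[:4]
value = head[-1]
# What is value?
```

items has length 8. The slice items[:4] selects indices [0, 1, 2, 3] (0->2, 1->15, 2->2, 3->13), giving [2, 15, 2, 13]. So head = [2, 15, 2, 13]. Then head[-1] = 13.

13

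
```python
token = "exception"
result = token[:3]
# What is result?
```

token has length 9. The slice token[:3] selects indices [0, 1, 2] (0->'e', 1->'x', 2->'c'), giving 'exc'.

'exc'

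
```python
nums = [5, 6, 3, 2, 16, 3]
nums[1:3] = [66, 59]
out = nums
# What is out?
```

nums starts as [5, 6, 3, 2, 16, 3] (length 6). The slice nums[1:3] covers indices [1, 2] with values [6, 3]. Replacing that slice with [66, 59] (same length) produces [5, 66, 59, 2, 16, 3].

[5, 66, 59, 2, 16, 3]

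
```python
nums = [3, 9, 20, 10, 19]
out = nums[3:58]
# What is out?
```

nums has length 5. The slice nums[3:58] selects indices [3, 4] (3->10, 4->19), giving [10, 19].

[10, 19]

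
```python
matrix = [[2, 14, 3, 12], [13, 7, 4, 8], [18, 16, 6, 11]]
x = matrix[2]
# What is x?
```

matrix has 3 rows. Row 2 is [18, 16, 6, 11].

[18, 16, 6, 11]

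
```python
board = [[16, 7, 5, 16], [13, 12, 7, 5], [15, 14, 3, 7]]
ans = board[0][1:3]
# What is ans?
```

board[0] = [16, 7, 5, 16]. board[0] has length 4. The slice board[0][1:3] selects indices [1, 2] (1->7, 2->5), giving [7, 5].

[7, 5]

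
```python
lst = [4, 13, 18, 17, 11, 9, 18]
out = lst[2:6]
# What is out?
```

lst has length 7. The slice lst[2:6] selects indices [2, 3, 4, 5] (2->18, 3->17, 4->11, 5->9), giving [18, 17, 11, 9].

[18, 17, 11, 9]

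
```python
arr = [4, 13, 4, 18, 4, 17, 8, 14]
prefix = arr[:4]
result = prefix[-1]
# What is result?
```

arr has length 8. The slice arr[:4] selects indices [0, 1, 2, 3] (0->4, 1->13, 2->4, 3->18), giving [4, 13, 4, 18]. So prefix = [4, 13, 4, 18]. Then prefix[-1] = 18.

18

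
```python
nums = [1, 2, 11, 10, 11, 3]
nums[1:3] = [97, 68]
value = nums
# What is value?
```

nums starts as [1, 2, 11, 10, 11, 3] (length 6). The slice nums[1:3] covers indices [1, 2] with values [2, 11]. Replacing that slice with [97, 68] (same length) produces [1, 97, 68, 10, 11, 3].

[1, 97, 68, 10, 11, 3]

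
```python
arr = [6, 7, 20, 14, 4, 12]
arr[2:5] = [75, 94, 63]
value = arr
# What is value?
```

arr starts as [6, 7, 20, 14, 4, 12] (length 6). The slice arr[2:5] covers indices [2, 3, 4] with values [20, 14, 4]. Replacing that slice with [75, 94, 63] (same length) produces [6, 7, 75, 94, 63, 12].

[6, 7, 75, 94, 63, 12]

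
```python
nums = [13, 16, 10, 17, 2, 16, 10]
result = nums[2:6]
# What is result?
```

nums has length 7. The slice nums[2:6] selects indices [2, 3, 4, 5] (2->10, 3->17, 4->2, 5->16), giving [10, 17, 2, 16].

[10, 17, 2, 16]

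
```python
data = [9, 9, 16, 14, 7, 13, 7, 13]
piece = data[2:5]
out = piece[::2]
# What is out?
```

data has length 8. The slice data[2:5] selects indices [2, 3, 4] (2->16, 3->14, 4->7), giving [16, 14, 7]. So piece = [16, 14, 7]. piece has length 3. The slice piece[::2] selects indices [0, 2] (0->16, 2->7), giving [16, 7].

[16, 7]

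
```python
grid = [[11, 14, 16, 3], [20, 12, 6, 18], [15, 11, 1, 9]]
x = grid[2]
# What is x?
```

grid has 3 rows. Row 2 is [15, 11, 1, 9].

[15, 11, 1, 9]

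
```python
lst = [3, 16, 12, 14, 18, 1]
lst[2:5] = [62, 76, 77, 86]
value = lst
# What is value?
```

lst starts as [3, 16, 12, 14, 18, 1] (length 6). The slice lst[2:5] covers indices [2, 3, 4] with values [12, 14, 18]. Replacing that slice with [62, 76, 77, 86] (different length) produces [3, 16, 62, 76, 77, 86, 1].

[3, 16, 62, 76, 77, 86, 1]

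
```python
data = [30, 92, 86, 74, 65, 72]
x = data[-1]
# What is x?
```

data has length 6. Negative index -1 maps to positive index 6 + (-1) = 5. data[5] = 72.

72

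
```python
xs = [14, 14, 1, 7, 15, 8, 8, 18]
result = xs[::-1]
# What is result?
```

xs has length 8. The slice xs[::-1] selects indices [7, 6, 5, 4, 3, 2, 1, 0] (7->18, 6->8, 5->8, 4->15, 3->7, 2->1, 1->14, 0->14), giving [18, 8, 8, 15, 7, 1, 14, 14].

[18, 8, 8, 15, 7, 1, 14, 14]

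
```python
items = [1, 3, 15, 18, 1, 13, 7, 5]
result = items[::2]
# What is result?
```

items has length 8. The slice items[::2] selects indices [0, 2, 4, 6] (0->1, 2->15, 4->1, 6->7), giving [1, 15, 1, 7].

[1, 15, 1, 7]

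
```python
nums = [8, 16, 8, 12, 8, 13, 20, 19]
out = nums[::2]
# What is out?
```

nums has length 8. The slice nums[::2] selects indices [0, 2, 4, 6] (0->8, 2->8, 4->8, 6->20), giving [8, 8, 8, 20].

[8, 8, 8, 20]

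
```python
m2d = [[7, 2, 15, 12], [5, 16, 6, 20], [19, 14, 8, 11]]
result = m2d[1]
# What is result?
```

m2d has 3 rows. Row 1 is [5, 16, 6, 20].

[5, 16, 6, 20]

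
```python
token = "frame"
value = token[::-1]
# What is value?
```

token has length 5. The slice token[::-1] selects indices [4, 3, 2, 1, 0] (4->'e', 3->'m', 2->'a', 1->'r', 0->'f'), giving 'emarf'.

'emarf'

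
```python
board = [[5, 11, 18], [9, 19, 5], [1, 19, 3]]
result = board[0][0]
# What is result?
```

board[0] = [5, 11, 18]. Taking column 0 of that row yields 5.

5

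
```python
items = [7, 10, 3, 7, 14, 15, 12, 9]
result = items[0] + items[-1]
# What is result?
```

items has length 8. items[0] = 7.
items has length 8. Negative index -1 maps to positive index 8 + (-1) = 7. items[7] = 9.
Sum: 7 + 9 = 16.

16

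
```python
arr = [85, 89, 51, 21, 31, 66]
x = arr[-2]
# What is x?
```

arr has length 6. Negative index -2 maps to positive index 6 + (-2) = 4. arr[4] = 31.

31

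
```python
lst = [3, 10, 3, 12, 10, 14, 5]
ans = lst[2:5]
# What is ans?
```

lst has length 7. The slice lst[2:5] selects indices [2, 3, 4] (2->3, 3->12, 4->10), giving [3, 12, 10].

[3, 12, 10]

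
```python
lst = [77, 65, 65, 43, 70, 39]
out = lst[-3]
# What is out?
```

lst has length 6. Negative index -3 maps to positive index 6 + (-3) = 3. lst[3] = 43.

43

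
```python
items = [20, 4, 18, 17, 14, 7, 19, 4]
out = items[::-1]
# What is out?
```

items has length 8. The slice items[::-1] selects indices [7, 6, 5, 4, 3, 2, 1, 0] (7->4, 6->19, 5->7, 4->14, 3->17, 2->18, 1->4, 0->20), giving [4, 19, 7, 14, 17, 18, 4, 20].

[4, 19, 7, 14, 17, 18, 4, 20]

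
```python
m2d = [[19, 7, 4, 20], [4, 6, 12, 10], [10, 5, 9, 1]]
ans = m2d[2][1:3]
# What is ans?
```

m2d[2] = [10, 5, 9, 1]. m2d[2] has length 4. The slice m2d[2][1:3] selects indices [1, 2] (1->5, 2->9), giving [5, 9].

[5, 9]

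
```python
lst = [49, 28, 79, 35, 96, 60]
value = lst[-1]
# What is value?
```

lst has length 6. Negative index -1 maps to positive index 6 + (-1) = 5. lst[5] = 60.

60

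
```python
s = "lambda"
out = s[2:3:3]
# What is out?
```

s has length 6. The slice s[2:3:3] selects indices [2] (2->'m'), giving 'm'.

'm'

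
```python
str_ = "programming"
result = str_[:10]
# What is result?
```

str_ has length 11. The slice str_[:10] selects indices [0, 1, 2, 3, 4, 5, 6, 7, 8, 9] (0->'p', 1->'r', 2->'o', 3->'g', 4->'r', 5->'a', 6->'m', 7->'m', 8->'i', 9->'n'), giving 'programmin'.

'programmin'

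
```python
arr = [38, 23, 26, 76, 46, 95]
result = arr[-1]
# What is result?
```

arr has length 6. Negative index -1 maps to positive index 6 + (-1) = 5. arr[5] = 95.

95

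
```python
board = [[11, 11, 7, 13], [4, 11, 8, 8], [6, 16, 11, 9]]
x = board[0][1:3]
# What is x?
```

board[0] = [11, 11, 7, 13]. board[0] has length 4. The slice board[0][1:3] selects indices [1, 2] (1->11, 2->7), giving [11, 7].

[11, 7]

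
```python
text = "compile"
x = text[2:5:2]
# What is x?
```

text has length 7. The slice text[2:5:2] selects indices [2, 4] (2->'m', 4->'i'), giving 'mi'.

'mi'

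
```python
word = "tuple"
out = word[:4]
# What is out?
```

word has length 5. The slice word[:4] selects indices [0, 1, 2, 3] (0->'t', 1->'u', 2->'p', 3->'l'), giving 'tupl'.

'tupl'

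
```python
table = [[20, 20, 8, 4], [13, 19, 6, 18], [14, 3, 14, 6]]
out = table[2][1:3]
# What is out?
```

table[2] = [14, 3, 14, 6]. table[2] has length 4. The slice table[2][1:3] selects indices [1, 2] (1->3, 2->14), giving [3, 14].

[3, 14]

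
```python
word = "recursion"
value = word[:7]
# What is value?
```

word has length 9. The slice word[:7] selects indices [0, 1, 2, 3, 4, 5, 6] (0->'r', 1->'e', 2->'c', 3->'u', 4->'r', 5->'s', 6->'i'), giving 'recursi'.

'recursi'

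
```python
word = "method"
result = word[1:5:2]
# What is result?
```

word has length 6. The slice word[1:5:2] selects indices [1, 3] (1->'e', 3->'h'), giving 'eh'.

'eh'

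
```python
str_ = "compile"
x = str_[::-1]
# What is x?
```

str_ has length 7. The slice str_[::-1] selects indices [6, 5, 4, 3, 2, 1, 0] (6->'e', 5->'l', 4->'i', 3->'p', 2->'m', 1->'o', 0->'c'), giving 'elipmoc'.

'elipmoc'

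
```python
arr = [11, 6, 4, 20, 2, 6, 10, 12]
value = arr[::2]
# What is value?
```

arr has length 8. The slice arr[::2] selects indices [0, 2, 4, 6] (0->11, 2->4, 4->2, 6->10), giving [11, 4, 2, 10].

[11, 4, 2, 10]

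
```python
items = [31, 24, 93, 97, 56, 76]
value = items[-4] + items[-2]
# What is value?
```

items has length 6. Negative index -4 maps to positive index 6 + (-4) = 2. items[2] = 93.
items has length 6. Negative index -2 maps to positive index 6 + (-2) = 4. items[4] = 56.
Sum: 93 + 56 = 149.

149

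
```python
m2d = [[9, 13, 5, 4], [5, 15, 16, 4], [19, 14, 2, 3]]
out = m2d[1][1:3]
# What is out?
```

m2d[1] = [5, 15, 16, 4]. m2d[1] has length 4. The slice m2d[1][1:3] selects indices [1, 2] (1->15, 2->16), giving [15, 16].

[15, 16]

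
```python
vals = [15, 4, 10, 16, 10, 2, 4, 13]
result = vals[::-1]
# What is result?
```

vals has length 8. The slice vals[::-1] selects indices [7, 6, 5, 4, 3, 2, 1, 0] (7->13, 6->4, 5->2, 4->10, 3->16, 2->10, 1->4, 0->15), giving [13, 4, 2, 10, 16, 10, 4, 15].

[13, 4, 2, 10, 16, 10, 4, 15]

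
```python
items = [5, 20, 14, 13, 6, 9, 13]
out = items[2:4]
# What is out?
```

items has length 7. The slice items[2:4] selects indices [2, 3] (2->14, 3->13), giving [14, 13].

[14, 13]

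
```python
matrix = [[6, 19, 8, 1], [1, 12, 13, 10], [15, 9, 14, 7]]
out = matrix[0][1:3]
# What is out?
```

matrix[0] = [6, 19, 8, 1]. matrix[0] has length 4. The slice matrix[0][1:3] selects indices [1, 2] (1->19, 2->8), giving [19, 8].

[19, 8]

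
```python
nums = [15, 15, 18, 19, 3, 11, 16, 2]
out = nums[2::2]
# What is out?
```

nums has length 8. The slice nums[2::2] selects indices [2, 4, 6] (2->18, 4->3, 6->16), giving [18, 3, 16].

[18, 3, 16]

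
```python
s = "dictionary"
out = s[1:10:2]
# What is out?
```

s has length 10. The slice s[1:10:2] selects indices [1, 3, 5, 7, 9] (1->'i', 3->'t', 5->'o', 7->'a', 9->'y'), giving 'itoay'.

'itoay'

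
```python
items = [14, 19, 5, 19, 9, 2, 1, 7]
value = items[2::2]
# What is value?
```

items has length 8. The slice items[2::2] selects indices [2, 4, 6] (2->5, 4->9, 6->1), giving [5, 9, 1].

[5, 9, 1]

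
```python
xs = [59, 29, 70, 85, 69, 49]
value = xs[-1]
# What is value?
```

xs has length 6. Negative index -1 maps to positive index 6 + (-1) = 5. xs[5] = 49.

49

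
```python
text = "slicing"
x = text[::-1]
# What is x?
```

text has length 7. The slice text[::-1] selects indices [6, 5, 4, 3, 2, 1, 0] (6->'g', 5->'n', 4->'i', 3->'c', 2->'i', 1->'l', 0->'s'), giving 'gnicils'.

'gnicils'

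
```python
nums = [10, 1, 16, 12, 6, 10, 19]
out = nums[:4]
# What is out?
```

nums has length 7. The slice nums[:4] selects indices [0, 1, 2, 3] (0->10, 1->1, 2->16, 3->12), giving [10, 1, 16, 12].

[10, 1, 16, 12]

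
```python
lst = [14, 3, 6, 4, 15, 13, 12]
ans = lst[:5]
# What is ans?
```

lst has length 7. The slice lst[:5] selects indices [0, 1, 2, 3, 4] (0->14, 1->3, 2->6, 3->4, 4->15), giving [14, 3, 6, 4, 15].

[14, 3, 6, 4, 15]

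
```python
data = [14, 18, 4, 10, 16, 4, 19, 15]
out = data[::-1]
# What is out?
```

data has length 8. The slice data[::-1] selects indices [7, 6, 5, 4, 3, 2, 1, 0] (7->15, 6->19, 5->4, 4->16, 3->10, 2->4, 1->18, 0->14), giving [15, 19, 4, 16, 10, 4, 18, 14].

[15, 19, 4, 16, 10, 4, 18, 14]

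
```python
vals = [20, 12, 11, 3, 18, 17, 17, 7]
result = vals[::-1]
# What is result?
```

vals has length 8. The slice vals[::-1] selects indices [7, 6, 5, 4, 3, 2, 1, 0] (7->7, 6->17, 5->17, 4->18, 3->3, 2->11, 1->12, 0->20), giving [7, 17, 17, 18, 3, 11, 12, 20].

[7, 17, 17, 18, 3, 11, 12, 20]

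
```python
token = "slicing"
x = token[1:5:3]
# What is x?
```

token has length 7. The slice token[1:5:3] selects indices [1, 4] (1->'l', 4->'i'), giving 'li'.

'li'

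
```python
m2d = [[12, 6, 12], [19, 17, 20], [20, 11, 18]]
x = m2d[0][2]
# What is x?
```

m2d[0] = [12, 6, 12]. Taking column 2 of that row yields 12.

12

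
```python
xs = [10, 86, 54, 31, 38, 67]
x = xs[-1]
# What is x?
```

xs has length 6. Negative index -1 maps to positive index 6 + (-1) = 5. xs[5] = 67.

67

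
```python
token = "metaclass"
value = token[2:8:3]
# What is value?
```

token has length 9. The slice token[2:8:3] selects indices [2, 5] (2->'t', 5->'l'), giving 'tl'.

'tl'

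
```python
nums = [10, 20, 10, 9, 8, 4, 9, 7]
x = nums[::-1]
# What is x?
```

nums has length 8. The slice nums[::-1] selects indices [7, 6, 5, 4, 3, 2, 1, 0] (7->7, 6->9, 5->4, 4->8, 3->9, 2->10, 1->20, 0->10), giving [7, 9, 4, 8, 9, 10, 20, 10].

[7, 9, 4, 8, 9, 10, 20, 10]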